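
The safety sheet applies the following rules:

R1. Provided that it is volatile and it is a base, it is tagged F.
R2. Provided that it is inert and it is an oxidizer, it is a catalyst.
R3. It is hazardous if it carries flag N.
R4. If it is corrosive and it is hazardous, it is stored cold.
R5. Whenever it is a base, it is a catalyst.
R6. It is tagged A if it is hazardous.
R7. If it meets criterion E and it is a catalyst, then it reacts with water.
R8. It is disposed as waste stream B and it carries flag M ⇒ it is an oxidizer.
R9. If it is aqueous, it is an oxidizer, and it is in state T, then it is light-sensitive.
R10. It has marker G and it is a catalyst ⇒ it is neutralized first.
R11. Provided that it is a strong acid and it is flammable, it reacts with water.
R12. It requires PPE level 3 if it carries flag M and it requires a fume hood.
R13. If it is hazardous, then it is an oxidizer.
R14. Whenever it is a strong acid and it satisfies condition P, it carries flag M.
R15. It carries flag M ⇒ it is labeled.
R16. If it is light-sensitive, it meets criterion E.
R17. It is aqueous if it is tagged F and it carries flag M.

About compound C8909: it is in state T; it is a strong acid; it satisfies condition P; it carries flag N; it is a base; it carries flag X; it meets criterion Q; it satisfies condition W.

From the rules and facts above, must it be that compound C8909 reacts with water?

No

Forward chaining from the given facts derives: is hazardous, is a catalyst, is tagged A, is an oxidizer, carries flag M, is labeled.
Rules concluding "it reacts with water": R7 needs "it meets criterion E"; R11 needs "it is flammable" — none of these are established.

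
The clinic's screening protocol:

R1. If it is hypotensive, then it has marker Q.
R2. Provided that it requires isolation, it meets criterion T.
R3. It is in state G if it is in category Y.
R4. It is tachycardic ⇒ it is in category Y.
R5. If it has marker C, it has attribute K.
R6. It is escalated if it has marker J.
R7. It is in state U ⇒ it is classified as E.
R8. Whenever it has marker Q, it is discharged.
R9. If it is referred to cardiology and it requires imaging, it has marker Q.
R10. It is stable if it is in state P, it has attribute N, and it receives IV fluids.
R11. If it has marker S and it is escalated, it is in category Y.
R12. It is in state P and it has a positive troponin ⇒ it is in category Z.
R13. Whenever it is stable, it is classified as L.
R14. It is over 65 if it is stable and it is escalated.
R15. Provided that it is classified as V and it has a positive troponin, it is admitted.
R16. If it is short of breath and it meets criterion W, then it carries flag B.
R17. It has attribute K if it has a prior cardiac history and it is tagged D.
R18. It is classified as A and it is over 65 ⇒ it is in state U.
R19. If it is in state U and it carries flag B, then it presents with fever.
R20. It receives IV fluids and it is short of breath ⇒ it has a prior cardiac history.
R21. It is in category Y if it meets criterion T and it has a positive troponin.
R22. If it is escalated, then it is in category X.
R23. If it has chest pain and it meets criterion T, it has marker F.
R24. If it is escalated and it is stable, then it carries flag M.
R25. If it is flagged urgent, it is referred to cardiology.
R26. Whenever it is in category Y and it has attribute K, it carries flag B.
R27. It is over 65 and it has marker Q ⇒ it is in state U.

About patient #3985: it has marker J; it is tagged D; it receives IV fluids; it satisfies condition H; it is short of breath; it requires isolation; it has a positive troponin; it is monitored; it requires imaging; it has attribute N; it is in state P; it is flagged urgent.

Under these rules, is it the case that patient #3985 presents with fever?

By R2 (it requires isolation): it meets criterion T.
By R6 (it has marker J): it is escalated.
By R10 (it is in state P, it has attribute N, it receives IV fluids): it is stable.
By R14 (it is stable, it is escalated): it is over 65.
By R20 (it receives IV fluids, it is short of breath): it has a prior cardiac history.
By R21 (it meets criterion T, it has a positive troponin): it is in category Y.
By R25 (it is flagged urgent): it is referred to cardiology.
By R9 (it is referred to cardiology, it requires imaging): it has marker Q.
By R17 (it has a prior cardiac history, it is tagged D): it has attribute K.
By R26 (it is in category Y, it has attribute K): it carries flag B.
By R27 (it is over 65, it has marker Q): it is in state U.
By R19 (it is in state U, it carries flag B): it presents with fever.

Yes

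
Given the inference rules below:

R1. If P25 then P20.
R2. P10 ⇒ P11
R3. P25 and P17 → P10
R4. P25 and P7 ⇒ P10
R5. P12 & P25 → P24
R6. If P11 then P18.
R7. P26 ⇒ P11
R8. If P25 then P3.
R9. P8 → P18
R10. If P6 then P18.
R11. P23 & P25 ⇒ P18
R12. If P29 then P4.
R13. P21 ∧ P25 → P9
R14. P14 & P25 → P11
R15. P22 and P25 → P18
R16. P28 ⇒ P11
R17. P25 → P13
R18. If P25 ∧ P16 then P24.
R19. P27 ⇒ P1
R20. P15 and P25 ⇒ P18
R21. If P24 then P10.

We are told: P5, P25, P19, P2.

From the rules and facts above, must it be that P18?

Forward chaining from the given facts derives: P20, P3, P13.
Rules concluding P18: R6 needs P11; R9 needs P8; R10 needs P6; R11 needs P23; R15 needs P22; R20 needs P15 — none of these are established.

No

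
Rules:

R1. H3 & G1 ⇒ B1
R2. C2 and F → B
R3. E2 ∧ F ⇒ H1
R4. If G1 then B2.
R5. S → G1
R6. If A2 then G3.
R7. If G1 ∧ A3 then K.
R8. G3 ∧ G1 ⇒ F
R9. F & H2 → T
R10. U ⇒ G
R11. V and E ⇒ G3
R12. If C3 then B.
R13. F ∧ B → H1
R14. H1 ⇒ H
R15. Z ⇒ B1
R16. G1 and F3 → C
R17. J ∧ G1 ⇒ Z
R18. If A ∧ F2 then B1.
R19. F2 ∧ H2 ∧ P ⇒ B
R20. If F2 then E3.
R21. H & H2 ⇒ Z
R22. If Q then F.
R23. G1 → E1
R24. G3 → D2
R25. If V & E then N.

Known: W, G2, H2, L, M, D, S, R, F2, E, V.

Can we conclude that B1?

No

Forward chaining from the given facts derives: G1, G3, E3, E1, D2, N, B2, F, T.
Rules concluding B1: R1 needs H3; R15 needs Z; R18 needs A — none of these are established.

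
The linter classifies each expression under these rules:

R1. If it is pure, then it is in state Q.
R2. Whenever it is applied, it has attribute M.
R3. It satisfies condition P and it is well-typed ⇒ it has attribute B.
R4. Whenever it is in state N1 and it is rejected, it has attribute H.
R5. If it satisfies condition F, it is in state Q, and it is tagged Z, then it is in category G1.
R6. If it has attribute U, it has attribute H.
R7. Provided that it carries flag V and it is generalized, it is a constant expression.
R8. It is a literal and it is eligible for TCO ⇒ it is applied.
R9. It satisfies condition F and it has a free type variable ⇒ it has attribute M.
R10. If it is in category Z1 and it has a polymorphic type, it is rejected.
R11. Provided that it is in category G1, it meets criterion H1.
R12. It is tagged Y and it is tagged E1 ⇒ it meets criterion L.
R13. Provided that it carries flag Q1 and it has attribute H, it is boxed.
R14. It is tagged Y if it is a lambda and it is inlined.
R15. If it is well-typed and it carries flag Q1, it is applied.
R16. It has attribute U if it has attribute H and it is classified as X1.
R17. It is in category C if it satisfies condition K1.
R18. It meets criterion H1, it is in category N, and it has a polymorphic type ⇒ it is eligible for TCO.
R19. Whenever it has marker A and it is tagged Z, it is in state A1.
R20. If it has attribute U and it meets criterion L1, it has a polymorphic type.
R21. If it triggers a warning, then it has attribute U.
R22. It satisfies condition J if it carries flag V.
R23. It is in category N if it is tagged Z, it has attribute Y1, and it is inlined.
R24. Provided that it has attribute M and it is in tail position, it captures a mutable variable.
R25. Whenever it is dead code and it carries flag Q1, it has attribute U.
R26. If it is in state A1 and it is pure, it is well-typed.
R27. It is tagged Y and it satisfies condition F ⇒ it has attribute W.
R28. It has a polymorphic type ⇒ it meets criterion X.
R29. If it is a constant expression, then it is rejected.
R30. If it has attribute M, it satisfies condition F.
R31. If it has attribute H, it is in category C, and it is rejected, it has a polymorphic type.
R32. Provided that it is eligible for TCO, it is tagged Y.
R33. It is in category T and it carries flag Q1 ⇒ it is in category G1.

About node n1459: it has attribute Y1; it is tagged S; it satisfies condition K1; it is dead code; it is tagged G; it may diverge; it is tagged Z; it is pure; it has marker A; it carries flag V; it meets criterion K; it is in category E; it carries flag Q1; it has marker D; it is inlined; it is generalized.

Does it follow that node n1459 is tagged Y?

By R1 (it is pure): it is in state Q.
By R7 (it carries flag V, it is generalized): it is a constant expression.
By R17 (it satisfies condition K1): it is in category C.
By R19 (it has marker A, it is tagged Z): it is in state A1.
By R23 (it is tagged Z, it has attribute Y1, it is inlined): it is in category N.
By R25 (it is dead code, it carries flag Q1): it has attribute U.
By R26 (it is in state A1, it is pure): it is well-typed.
By R29 (it is a constant expression): it is rejected.
By R6 (it has attribute U): it has attribute H.
By R15 (it is well-typed, it carries flag Q1): it is applied.
By R31 (it has attribute H, it is in category C, it is rejected): it has a polymorphic type.
By R2 (it is applied): it has attribute M.
By R30 (it has attribute M): it satisfies condition F.
By R5 (it satisfies condition F, it is in state Q, it is tagged Z): it is in category G1.
By R11 (it is in category G1): it meets criterion H1.
By R18 (it meets criterion H1, it is in category N, it has a polymorphic type): it is eligible for TCO.
By R32 (it is eligible for TCO): it is tagged Y.

Yes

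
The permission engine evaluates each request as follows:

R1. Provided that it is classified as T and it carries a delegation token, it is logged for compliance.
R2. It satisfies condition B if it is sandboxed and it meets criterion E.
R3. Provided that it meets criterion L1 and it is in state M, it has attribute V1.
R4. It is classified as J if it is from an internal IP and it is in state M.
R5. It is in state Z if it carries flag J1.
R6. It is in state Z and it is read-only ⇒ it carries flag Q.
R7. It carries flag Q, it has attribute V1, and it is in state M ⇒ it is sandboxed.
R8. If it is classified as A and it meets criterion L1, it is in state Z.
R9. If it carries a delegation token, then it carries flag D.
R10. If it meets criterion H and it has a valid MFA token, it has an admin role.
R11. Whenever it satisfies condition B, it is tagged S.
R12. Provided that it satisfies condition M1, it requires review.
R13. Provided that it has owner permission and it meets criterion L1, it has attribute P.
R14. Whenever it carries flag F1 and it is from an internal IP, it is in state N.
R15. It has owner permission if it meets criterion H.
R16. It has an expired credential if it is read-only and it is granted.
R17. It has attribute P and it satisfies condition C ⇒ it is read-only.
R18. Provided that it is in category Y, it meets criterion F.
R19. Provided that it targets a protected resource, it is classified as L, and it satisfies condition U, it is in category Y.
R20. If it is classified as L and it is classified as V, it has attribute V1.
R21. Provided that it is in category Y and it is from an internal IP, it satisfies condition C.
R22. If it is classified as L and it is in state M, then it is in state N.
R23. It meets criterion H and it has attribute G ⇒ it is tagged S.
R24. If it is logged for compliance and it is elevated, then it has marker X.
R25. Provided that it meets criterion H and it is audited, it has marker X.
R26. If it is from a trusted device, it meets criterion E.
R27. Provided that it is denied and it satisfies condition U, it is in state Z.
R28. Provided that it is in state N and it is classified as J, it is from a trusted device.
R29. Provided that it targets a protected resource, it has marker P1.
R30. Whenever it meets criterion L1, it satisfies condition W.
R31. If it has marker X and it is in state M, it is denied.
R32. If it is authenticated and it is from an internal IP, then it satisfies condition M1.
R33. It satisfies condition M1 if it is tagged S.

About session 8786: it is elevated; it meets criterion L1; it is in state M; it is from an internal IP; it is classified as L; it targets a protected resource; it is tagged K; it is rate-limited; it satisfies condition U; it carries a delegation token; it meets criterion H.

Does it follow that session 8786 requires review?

Forward chaining from the given facts derives: has attribute V1, is classified as J, carries flag D, has owner permission, is in category Y, satisfies condition C, is in state N, is from a trusted device, has marker P1, satisfies condition W, has attribute P, is read-only, meets criterion F, meets criterion E.
The only rule concluding "it requires review" is R12, which needs "it satisfies condition M1"; that is never established.

No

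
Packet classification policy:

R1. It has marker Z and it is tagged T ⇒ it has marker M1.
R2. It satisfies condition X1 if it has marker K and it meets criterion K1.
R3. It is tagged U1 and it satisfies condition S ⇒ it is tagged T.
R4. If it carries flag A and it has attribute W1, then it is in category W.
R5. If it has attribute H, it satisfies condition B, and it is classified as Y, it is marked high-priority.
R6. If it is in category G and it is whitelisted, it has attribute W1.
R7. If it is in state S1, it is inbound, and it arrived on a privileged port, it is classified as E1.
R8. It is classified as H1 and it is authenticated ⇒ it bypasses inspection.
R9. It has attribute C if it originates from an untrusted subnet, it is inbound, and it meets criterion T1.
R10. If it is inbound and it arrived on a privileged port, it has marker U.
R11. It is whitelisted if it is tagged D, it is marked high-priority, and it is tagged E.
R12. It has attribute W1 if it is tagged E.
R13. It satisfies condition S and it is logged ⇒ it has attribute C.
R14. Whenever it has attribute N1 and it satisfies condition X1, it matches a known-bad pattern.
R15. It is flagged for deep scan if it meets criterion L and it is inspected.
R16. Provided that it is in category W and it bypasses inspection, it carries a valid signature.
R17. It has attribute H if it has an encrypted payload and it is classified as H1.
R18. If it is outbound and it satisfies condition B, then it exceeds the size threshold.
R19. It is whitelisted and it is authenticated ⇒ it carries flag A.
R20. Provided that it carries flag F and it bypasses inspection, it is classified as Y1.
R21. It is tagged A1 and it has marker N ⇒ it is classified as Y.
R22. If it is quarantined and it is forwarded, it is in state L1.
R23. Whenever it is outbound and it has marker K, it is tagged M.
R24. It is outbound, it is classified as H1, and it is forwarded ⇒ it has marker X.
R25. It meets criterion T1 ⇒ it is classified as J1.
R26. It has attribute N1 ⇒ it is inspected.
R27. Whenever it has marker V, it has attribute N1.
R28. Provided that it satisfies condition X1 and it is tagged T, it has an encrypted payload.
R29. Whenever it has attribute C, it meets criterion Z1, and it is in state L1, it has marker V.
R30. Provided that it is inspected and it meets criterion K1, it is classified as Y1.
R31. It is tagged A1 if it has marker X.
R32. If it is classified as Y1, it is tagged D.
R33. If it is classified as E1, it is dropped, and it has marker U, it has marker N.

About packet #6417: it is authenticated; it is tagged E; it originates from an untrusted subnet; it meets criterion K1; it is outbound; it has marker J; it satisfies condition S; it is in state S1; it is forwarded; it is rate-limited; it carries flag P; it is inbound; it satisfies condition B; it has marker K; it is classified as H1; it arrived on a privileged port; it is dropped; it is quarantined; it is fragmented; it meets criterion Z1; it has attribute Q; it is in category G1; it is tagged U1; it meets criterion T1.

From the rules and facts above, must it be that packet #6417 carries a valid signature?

Yes

By R2 (it has marker K, it meets criterion K1): it satisfies condition X1.
By R3 (it is tagged U1, it satisfies condition S): it is tagged T.
By R7 (it is in state S1, it is inbound, it arrived on a privileged port): it is classified as E1.
By R8 (it is classified as H1, it is authenticated): it bypasses inspection.
By R9 (it originates from an untrusted subnet, it is inbound, it meets criterion T1): it has attribute C.
By R10 (it is inbound, it arrived on a privileged port): it has marker U.
By R12 (it is tagged E): it has attribute W1.
By R22 (it is quarantined, it is forwarded): it is in state L1.
By R24 (it is outbound, it is classified as H1, it is forwarded): it has marker X.
By R28 (it satisfies condition X1, it is tagged T): it has an encrypted payload.
By R29 (it has attribute C, it meets criterion Z1, it is in state L1): it has marker V.
By R31 (it has marker X): it is tagged A1.
By R33 (it is classified as E1, it is dropped, it has marker U): it has marker N.
By R17 (it has an encrypted payload, it is classified as H1): it has attribute H.
By R21 (it is tagged A1, it has marker N): it is classified as Y.
By R27 (it has marker V): it has attribute N1.
By R5 (it has attribute H, it satisfies condition B, it is classified as Y): it is marked high-priority.
By R26 (it has attribute N1): it is inspected.
By R30 (it is inspected, it meets criterion K1): it is classified as Y1.
By R32 (it is classified as Y1): it is tagged D.
By R11 (it is tagged D, it is marked high-priority, it is tagged E): it is whitelisted.
By R19 (it is whitelisted, it is authenticated): it carries flag A.
By R4 (it carries flag A, it has attribute W1): it is in category W.
By R16 (it is in category W, it bypasses inspection): it carries a valid signature.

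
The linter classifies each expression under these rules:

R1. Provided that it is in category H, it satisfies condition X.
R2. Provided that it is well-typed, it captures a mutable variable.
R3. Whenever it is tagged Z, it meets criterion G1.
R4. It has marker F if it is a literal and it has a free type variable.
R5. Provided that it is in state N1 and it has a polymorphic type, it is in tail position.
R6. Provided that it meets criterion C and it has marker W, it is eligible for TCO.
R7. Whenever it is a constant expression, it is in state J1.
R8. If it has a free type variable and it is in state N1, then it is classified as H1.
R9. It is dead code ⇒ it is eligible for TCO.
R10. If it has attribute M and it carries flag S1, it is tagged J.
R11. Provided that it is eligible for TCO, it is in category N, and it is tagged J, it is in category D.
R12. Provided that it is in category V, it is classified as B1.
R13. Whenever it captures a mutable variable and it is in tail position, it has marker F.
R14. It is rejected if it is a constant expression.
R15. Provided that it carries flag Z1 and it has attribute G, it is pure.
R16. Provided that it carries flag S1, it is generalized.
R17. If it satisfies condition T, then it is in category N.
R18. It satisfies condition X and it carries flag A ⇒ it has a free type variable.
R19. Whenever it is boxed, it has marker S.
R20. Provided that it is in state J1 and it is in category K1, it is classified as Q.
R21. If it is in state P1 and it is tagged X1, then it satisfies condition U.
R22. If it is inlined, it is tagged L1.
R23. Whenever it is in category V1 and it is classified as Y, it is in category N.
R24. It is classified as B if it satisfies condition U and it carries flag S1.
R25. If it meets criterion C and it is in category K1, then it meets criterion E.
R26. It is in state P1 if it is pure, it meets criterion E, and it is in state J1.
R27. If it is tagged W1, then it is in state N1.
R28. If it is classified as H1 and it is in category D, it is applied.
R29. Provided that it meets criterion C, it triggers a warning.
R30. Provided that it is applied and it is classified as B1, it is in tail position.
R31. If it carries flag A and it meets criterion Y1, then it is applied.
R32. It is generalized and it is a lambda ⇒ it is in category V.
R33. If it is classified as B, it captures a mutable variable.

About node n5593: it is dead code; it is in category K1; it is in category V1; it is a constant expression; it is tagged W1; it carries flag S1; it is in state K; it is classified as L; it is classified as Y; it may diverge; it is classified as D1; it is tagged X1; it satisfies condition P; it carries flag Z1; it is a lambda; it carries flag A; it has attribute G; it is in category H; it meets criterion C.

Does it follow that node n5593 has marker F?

No

Forward chaining from the given facts derives: satisfies condition X, is in state J1, is eligible for TCO, is rejected, is pure, is generalized, has a free type variable, is classified as Q, is in category N, meets criterion E, is in state P1, is in state N1, triggers a warning, is in category V, is classified as H1, is classified as B1, satisfies condition U, is classified as B, captures a mutable variable.
Rules concluding "it has marker F": R4 needs "it is a literal"; R13 needs "it is in tail position" — none of these are established.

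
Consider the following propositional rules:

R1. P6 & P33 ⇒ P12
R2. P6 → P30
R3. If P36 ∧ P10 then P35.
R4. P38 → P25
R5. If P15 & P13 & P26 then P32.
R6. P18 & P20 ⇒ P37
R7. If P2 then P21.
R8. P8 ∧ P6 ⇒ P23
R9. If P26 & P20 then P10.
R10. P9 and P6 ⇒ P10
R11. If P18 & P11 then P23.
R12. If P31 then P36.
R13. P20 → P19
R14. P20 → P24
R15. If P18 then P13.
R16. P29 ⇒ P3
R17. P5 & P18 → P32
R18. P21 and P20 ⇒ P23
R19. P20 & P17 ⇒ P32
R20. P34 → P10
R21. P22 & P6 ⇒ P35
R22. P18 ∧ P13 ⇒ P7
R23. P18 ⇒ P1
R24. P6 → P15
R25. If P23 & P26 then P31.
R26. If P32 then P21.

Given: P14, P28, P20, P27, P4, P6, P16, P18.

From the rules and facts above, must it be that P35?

Forward chaining from the given facts derives: P30, P37, P19, P24, P13, P7, P1, P15.
Rules concluding P35: R3 needs P36; R21 needs P22 — none of these are established.

No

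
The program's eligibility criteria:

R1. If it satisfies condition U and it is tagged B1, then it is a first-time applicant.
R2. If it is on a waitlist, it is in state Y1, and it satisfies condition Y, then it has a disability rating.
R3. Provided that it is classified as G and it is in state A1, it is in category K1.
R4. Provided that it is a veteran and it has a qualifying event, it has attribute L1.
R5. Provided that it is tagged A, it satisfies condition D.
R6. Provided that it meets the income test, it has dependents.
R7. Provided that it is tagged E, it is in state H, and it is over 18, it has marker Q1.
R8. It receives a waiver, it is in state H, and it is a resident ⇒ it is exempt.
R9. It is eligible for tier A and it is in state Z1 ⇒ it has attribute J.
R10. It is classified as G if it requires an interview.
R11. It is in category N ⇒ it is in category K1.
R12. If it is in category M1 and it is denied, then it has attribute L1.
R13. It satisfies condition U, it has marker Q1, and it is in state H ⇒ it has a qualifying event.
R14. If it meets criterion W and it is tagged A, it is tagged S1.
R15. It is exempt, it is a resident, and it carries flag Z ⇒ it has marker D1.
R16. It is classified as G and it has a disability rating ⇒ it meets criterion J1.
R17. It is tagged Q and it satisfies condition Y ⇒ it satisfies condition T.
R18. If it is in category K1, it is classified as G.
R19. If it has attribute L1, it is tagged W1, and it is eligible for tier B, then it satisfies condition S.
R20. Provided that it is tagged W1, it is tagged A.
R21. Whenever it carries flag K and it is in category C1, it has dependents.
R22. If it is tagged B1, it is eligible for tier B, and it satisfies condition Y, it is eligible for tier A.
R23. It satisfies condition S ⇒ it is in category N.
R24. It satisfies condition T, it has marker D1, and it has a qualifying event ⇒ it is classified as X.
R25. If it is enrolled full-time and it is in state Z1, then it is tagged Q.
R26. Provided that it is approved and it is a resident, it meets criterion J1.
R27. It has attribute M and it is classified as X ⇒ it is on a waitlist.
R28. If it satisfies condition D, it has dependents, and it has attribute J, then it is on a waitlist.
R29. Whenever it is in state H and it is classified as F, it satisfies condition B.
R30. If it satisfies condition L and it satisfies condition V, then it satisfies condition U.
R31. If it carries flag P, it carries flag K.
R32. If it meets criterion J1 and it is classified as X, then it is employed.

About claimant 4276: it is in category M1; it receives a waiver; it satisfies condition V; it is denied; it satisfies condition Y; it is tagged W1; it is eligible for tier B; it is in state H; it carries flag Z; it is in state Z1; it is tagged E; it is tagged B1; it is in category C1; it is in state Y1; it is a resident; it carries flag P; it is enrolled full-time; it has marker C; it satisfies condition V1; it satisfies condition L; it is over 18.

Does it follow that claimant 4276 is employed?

Yes

By R7 (it is tagged E, it is in state H, it is over 18): it has marker Q1.
By R8 (it receives a waiver, it is in state H, it is a resident): it is exempt.
By R12 (it is in category M1, it is denied): it has attribute L1.
By R15 (it is exempt, it is a resident, it carries flag Z): it has marker D1.
By R19 (it has attribute L1, it is tagged W1, it is eligible for tier B): it satisfies condition S.
By R20 (it is tagged W1): it is tagged A.
By R22 (it is tagged B1, it is eligible for tier B, it satisfies condition Y): it is eligible for tier A.
By R23 (it satisfies condition S): it is in category N.
By R25 (it is enrolled full-time, it is in state Z1): it is tagged Q.
By R30 (it satisfies condition L, it satisfies condition V): it satisfies condition U.
By R31 (it carries flag P): it carries flag K.
By R5 (it is tagged A): it satisfies condition D.
By R9 (it is eligible for tier A, it is in state Z1): it has attribute J.
By R11 (it is in category N): it is in category K1.
By R13 (it satisfies condition U, it has marker Q1, it is in state H): it has a qualifying event.
By R17 (it is tagged Q, it satisfies condition Y): it satisfies condition T.
By R18 (it is in category K1): it is classified as G.
By R21 (it carries flag K, it is in category C1): it has dependents.
By R24 (it satisfies condition T, it has marker D1, it has a qualifying event): it is classified as X.
By R28 (it satisfies condition D, it has dependents, it has attribute J): it is on a waitlist.
By R2 (it is on a waitlist, it is in state Y1, it satisfies condition Y): it has a disability rating.
By R16 (it is classified as G, it has a disability rating): it meets criterion J1.
By R32 (it meets criterion J1, it is classified as X): it is employed.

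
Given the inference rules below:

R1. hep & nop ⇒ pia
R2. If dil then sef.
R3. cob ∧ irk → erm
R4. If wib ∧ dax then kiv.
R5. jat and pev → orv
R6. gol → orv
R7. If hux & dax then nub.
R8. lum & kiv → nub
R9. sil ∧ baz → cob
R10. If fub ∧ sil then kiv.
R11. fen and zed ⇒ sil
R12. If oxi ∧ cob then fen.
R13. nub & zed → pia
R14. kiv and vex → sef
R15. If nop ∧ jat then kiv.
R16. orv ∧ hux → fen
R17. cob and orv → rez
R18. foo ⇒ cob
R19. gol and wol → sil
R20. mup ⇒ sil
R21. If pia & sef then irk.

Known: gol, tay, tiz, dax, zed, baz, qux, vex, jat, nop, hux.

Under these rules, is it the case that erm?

orv  (by R6: gol)
nub  (by R7: hux, dax)
pia  (by R13: nub, zed)
kiv  (by R15: nop, jat)
fen  (by R16: orv, hux)
sil  (by R11: fen, zed)
sef  (by R14: kiv, vex)
irk  (by R21: pia, sef)
cob  (by R9: sil, baz)
erm  (by R3: cob, irk)

Yes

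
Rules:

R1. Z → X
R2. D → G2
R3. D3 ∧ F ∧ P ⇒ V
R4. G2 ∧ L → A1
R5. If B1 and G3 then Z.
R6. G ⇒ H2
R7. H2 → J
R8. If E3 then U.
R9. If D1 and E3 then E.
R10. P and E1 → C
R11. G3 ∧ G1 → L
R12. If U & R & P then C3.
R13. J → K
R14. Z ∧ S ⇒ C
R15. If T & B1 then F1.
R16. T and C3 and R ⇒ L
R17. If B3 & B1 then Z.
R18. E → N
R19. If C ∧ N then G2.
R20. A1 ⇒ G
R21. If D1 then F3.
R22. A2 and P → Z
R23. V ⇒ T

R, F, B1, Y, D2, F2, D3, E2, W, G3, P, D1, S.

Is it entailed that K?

No

Forward chaining from the given facts derives: V, Z, C, F3, T, X, F1.
The only rule concluding K is R13, which needs J; that is never established.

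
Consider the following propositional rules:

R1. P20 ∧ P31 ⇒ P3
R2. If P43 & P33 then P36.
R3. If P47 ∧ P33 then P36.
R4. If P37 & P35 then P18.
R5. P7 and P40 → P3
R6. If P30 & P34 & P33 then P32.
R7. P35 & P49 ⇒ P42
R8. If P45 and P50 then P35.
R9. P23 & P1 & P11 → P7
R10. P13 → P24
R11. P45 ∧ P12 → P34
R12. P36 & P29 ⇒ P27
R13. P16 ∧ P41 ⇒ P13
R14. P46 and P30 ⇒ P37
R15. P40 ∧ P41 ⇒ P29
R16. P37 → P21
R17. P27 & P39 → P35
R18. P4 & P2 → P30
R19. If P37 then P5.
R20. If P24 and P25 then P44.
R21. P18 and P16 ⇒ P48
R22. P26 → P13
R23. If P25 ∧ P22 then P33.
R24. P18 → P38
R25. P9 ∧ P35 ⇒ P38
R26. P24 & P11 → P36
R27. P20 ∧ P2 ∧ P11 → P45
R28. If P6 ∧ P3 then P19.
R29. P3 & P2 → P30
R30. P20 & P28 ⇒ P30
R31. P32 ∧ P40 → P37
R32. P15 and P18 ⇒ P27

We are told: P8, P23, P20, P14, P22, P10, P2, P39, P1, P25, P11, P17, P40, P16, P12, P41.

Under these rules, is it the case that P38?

Yes

P7  (by R9: P23, P1, P11)
P13  (by R13: P16, P41)
P29  (by R15: P40, P41)
P33  (by R23: P25, P22)
P45  (by R27: P20, P2, P11)
P3  (by R5: P7, P40)
P24  (by R10: P13)
P34  (by R11: P45, P12)
P36  (by R26: P24, P11)
P30  (by R29: P3, P2)
P32  (by R6: P30, P34, P33)
P27  (by R12: P36, P29)
P35  (by R17: P27, P39)
P37  (by R31: P32, P40)
P18  (by R4: P37, P35)
P38  (by R24: P18)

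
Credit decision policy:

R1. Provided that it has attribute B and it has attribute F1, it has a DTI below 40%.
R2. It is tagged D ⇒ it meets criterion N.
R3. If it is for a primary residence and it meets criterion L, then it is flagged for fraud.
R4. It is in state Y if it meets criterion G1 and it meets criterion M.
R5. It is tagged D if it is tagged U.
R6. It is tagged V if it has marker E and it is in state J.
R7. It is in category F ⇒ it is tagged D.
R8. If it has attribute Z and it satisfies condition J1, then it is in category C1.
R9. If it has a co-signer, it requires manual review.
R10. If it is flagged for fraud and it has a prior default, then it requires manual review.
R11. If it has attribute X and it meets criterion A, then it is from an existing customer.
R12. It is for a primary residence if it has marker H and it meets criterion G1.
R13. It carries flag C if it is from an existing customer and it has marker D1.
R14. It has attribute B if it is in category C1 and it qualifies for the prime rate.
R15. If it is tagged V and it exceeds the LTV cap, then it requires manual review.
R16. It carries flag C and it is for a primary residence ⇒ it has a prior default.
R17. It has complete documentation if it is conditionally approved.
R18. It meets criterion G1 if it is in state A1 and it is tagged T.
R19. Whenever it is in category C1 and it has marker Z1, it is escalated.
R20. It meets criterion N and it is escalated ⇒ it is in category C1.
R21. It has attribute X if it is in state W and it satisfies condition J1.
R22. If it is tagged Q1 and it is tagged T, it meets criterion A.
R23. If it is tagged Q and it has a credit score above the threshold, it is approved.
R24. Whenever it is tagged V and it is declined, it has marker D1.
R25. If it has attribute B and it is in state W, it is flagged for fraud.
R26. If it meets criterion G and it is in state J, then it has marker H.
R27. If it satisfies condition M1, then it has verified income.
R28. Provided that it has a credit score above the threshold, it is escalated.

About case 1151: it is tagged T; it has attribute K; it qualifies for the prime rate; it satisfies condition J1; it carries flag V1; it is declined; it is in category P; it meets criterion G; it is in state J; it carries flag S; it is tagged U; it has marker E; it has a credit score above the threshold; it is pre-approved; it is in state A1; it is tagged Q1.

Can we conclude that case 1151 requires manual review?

No

Forward chaining from the given facts derives: is tagged D, is tagged V, meets criterion G1, meets criterion A, has marker D1, has marker H, is escalated, meets criterion N, is for a primary residence, is in category C1, has attribute B.
Rules concluding "it requires manual review": R9 needs "it has a co-signer"; R10 needs "it is flagged for fraud"; R15 needs "it exceeds the LTV cap" — none of these are established.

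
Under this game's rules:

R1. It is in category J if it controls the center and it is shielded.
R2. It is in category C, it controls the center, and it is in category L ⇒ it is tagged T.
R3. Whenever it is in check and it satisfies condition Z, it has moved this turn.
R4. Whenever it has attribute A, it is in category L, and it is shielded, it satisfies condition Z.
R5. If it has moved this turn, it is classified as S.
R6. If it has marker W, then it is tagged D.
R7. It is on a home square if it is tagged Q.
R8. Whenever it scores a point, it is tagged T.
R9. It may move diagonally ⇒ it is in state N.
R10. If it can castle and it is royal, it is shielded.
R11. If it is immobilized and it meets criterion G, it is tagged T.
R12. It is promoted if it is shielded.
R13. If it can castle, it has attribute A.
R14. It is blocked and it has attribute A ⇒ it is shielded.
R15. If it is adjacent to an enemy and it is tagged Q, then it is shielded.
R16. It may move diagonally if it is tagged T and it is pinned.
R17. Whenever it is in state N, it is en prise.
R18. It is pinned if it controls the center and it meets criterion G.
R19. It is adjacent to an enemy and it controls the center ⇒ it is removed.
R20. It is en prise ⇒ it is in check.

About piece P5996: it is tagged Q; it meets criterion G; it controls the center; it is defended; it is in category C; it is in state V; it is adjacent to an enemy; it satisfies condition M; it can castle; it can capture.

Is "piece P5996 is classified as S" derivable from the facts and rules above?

No

Forward chaining from the given facts derives: is on a home square, has attribute A, is shielded, is pinned, is removed, is in category J, is promoted.
The only rule concluding "it is classified as S" is R5, which needs "it has moved this turn"; that is never established.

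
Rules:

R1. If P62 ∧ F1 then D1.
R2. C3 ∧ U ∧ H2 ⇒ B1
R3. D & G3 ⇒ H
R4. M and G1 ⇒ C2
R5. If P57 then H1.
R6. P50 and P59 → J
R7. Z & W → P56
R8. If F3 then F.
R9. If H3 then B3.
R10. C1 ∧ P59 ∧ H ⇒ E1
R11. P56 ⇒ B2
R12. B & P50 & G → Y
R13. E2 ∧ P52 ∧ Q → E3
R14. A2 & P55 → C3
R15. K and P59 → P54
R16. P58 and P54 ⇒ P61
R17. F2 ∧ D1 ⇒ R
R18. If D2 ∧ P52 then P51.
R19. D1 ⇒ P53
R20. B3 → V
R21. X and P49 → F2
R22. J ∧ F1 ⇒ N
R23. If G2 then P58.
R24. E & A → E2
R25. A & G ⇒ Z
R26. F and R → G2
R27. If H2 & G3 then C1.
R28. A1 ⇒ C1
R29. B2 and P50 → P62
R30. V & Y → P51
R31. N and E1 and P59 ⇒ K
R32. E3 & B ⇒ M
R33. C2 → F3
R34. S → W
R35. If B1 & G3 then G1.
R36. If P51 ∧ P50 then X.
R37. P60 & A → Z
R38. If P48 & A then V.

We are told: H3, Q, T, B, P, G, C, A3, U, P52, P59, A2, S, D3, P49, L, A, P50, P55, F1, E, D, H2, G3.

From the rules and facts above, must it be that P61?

Yes

H  (by R3: D, G3)
J  (by R6: P50, P59)
B3  (by R9: H3)
Y  (by R12: B, P50, G)
C3  (by R14: A2, P55)
V  (by R20: B3)
N  (by R22: J, F1)
E2  (by R24: E, A)
Z  (by R25: A, G)
C1  (by R27: H2, G3)
P51  (by R30: V, Y)
W  (by R34: S)
X  (by R36: P51, P50)
B1  (by R2: C3, U, H2)
P56  (by R7: Z, W)
E1  (by R10: C1, P59, H)
B2  (by R11: P56)
E3  (by R13: E2, P52, Q)
F2  (by R21: X, P49)
P62  (by R29: B2, P50)
K  (by R31: N, E1, P59)
M  (by R32: E3, B)
G1  (by R35: B1, G3)
D1  (by R1: P62, F1)
C2  (by R4: M, G1)
P54  (by R15: K, P59)
R  (by R17: F2, D1)
F3  (by R33: C2)
F  (by R8: F3)
G2  (by R26: F, R)
P58  (by R23: G2)
P61  (by R16: P58, P54)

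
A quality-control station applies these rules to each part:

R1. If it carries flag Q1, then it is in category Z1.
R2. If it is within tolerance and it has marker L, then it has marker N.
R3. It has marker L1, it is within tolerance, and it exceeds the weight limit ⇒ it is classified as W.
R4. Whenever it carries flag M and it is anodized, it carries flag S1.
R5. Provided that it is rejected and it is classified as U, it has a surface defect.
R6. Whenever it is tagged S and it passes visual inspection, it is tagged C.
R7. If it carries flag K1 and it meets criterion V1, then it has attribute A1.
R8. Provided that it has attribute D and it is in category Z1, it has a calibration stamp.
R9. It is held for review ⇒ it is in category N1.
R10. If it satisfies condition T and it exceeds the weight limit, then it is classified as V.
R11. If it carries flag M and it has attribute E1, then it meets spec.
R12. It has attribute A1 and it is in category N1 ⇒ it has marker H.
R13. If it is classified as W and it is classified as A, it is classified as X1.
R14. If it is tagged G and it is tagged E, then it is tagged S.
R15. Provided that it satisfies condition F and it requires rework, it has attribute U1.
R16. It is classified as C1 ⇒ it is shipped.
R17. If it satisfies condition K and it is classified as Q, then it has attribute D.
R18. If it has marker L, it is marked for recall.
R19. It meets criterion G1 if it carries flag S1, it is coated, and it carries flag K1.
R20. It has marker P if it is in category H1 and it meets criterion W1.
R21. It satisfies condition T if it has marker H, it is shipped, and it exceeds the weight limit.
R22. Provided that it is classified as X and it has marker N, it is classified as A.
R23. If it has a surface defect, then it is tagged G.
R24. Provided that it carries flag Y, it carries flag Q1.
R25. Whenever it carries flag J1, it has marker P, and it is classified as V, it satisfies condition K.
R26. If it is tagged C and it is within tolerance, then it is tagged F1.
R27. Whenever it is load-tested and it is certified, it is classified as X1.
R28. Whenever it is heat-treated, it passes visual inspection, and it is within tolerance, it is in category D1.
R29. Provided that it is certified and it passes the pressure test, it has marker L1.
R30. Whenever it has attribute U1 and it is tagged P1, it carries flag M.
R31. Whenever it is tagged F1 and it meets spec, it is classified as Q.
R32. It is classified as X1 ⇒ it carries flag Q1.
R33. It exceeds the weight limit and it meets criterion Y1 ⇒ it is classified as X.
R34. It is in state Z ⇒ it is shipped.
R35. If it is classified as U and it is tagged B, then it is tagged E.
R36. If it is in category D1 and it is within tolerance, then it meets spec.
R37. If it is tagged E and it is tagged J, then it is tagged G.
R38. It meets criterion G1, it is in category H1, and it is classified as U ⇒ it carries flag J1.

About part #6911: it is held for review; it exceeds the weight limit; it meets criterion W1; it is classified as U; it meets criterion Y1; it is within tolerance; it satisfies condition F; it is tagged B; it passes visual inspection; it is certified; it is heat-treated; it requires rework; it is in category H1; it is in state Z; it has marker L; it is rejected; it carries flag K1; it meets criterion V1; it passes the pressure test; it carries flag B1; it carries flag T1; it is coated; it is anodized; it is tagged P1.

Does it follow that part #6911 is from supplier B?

Forward chaining from the given facts derives: has marker N, has a surface defect, has attribute A1, is in category N1, has marker H, has attribute U1, is marked for recall, has marker P, is tagged G, is in category D1, has marker L1, carries flag M, is classified as X, is shipped, is tagged E, meets spec, is classified as W, carries flag S1, is tagged S, meets criterion G1, satisfies condition T, is classified as A, carries flag J1, is tagged C, is classified as V, is classified as X1, satisfies condition K, is tagged F1, is classified as Q, carries flag Q1, is in category Z1, has attribute D, has a calibration stamp.
No rule has "it is from supplier B" as its conclusion, and it is not among the given facts.

No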